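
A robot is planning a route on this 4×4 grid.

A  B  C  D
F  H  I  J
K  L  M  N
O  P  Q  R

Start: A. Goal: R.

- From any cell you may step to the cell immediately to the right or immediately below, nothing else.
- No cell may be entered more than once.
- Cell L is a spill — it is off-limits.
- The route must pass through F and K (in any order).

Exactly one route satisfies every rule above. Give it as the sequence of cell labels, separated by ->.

A -> F -> K -> O -> P -> Q -> R

Moves only go right or down, so the column and row indices never decrease.
Route from A: down 3 to O, right 3 to R — 6 moves in all.
Check: all required cells visited.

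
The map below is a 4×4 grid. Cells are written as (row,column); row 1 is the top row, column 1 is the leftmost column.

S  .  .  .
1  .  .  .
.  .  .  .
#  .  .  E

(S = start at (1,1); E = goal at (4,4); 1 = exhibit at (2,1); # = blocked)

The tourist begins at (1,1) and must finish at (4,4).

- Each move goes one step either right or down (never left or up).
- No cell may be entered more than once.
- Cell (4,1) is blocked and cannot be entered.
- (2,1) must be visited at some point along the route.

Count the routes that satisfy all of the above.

A right/down-only route from (1,1) to (4,4) makes exactly 3 down-moves and 3 right-moves in some order.
With no other constraints that would be C(6,3) = 20 routes.
Split at (2,1) and multiply the segment counts (each segment already excludes blocked cells): (1,1)→(2,1): 1; (2,1)→(4,4): 9; product = 9.
That gives 9 routes.

9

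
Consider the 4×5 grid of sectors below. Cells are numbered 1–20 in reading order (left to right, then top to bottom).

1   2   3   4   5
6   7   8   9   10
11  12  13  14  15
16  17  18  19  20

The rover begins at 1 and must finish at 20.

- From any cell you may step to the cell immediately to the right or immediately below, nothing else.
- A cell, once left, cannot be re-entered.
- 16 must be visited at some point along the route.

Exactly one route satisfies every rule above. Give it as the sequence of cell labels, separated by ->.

Moves only go right or down, so the column and row indices never decrease.
Route from 1: down 3 to 16, right 4 to 20 — 7 moves in all.
Check: all required cells visited.

1 -> 6 -> 11 -> 16 -> 17 -> 18 -> 19 -> 20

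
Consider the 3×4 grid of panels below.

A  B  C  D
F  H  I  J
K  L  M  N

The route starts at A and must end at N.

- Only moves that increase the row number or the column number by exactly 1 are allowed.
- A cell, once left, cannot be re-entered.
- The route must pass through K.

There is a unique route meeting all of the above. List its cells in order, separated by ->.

Moves only go right or down, so the column and row indices never decrease.
Route from A: 2× down (reaching K), 3× right (reaching N) — 5 moves in all.
Check: all required cells visited.

A -> F -> K -> L -> M -> N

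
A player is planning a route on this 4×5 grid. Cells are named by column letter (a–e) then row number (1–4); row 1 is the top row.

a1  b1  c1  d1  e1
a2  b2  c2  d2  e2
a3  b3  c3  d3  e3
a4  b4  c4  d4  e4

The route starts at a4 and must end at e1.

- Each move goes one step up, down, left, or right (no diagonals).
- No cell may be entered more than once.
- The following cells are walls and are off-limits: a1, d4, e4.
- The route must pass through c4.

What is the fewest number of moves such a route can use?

7

Any route passes through c4 somewhere between a4 and e1. Summing Manhattan distances along the two legs (a4 → c4 → e1) gives a lower bound of 2 + 5 = 7 moves.
A route of 7 moves achieves this: a4 → b4 → c4 → c3 → c2 → c1 → d1 → e1.
Since 7 matches the lower bound, it is optimal.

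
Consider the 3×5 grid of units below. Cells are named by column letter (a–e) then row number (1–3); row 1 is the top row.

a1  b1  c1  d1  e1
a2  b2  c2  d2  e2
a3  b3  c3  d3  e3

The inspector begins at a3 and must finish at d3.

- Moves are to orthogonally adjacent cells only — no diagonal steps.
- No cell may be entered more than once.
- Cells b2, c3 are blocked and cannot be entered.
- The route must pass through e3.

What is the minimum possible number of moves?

Any route passes through e3 somewhere between a3 and d3. Summing Manhattan distances along the two legs (a3 → e3 → d3) gives a lower bound of 4 + 1 = 5 moves.
That bound ignores the blocked cells. Measuring each leg by the fewest moves that actually steer around them (a3→e3: 8; e3→d3: 1) raises the lower bound to 9.
A route of 9 moves exists: a3 → a2 → a1 → b1 → c1 → c2 → d2 → e2 → e3 → d3.
Since 9 matches that lower bound, it is optimal.

9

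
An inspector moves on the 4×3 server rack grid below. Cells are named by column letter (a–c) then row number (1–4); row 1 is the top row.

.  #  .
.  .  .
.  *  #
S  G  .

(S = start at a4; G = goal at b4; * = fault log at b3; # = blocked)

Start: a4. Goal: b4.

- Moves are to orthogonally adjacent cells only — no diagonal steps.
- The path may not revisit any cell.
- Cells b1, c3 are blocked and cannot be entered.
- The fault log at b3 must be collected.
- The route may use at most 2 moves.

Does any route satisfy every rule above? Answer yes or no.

Even ignoring the no-revisit rule, getting from a4 to b4 via b3 needs at least 2 + 1 = 3 moves (Manhattan distance per leg), which exceeds the 2-move limit.

no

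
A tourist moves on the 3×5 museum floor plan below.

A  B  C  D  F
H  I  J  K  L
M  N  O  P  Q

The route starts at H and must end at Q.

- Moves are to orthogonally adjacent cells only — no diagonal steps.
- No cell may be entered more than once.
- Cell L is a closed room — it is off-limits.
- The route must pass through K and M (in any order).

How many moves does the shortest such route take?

Any route passes through K and M in some order between H and Q. Summing Manhattan distances along each leg and taking the cheapest ordering (H → M → K → Q) gives a lower bound of 1 + 4 + 2 = 7 moves.
A route of 7 moves achieves this: H → M → N → I → J → K → P → Q.
Since 7 matches the lower bound, it is optimal.

7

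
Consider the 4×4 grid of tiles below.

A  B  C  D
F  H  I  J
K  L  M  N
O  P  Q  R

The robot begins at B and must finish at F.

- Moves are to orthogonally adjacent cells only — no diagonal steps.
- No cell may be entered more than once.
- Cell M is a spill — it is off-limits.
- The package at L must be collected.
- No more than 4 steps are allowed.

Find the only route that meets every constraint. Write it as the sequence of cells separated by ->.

Any route must reach L and still end at F within 4 moves, so the order of the required stops is forced.
Route from B: down 2 to L, left 1 to K, up 1 to F — 4 moves in all.
Check: all required cells visited; 4 ≤ 4 moves.

B -> H -> L -> K -> F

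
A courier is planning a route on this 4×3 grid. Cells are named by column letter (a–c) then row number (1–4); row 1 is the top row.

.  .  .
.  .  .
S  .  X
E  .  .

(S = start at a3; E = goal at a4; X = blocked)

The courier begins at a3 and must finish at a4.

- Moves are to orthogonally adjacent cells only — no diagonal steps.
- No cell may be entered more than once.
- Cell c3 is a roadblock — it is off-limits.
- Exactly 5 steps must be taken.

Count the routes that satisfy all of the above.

1

Need simple routes of exactly 5 moves from a3 to a4 (Manhattan distance 1, so 2 moves are spent on a detour and 2 undoing it).
Enumerating: a3 a2 b2 b3 b4 a4.
That gives 1 route.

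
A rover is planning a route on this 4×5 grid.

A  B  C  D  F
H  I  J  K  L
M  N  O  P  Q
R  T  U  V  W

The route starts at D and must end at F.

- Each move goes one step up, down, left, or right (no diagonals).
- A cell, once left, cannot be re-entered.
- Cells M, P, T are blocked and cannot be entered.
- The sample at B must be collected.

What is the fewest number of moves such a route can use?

7

Any route passes through B somewhere between D and F. Summing Manhattan distances along the two legs (D → B → F) gives a lower bound of 2 + 3 = 5 moves.
The shortest route satisfying every rule uses 7 moves: D → C → B → I → J → K → L → F.
The no-revisit rule (legs can't share cells) pushes the minimum above the 5-move bound; an exhaustive check rules out every length from 5 to 6, leaving 7 as the minimum.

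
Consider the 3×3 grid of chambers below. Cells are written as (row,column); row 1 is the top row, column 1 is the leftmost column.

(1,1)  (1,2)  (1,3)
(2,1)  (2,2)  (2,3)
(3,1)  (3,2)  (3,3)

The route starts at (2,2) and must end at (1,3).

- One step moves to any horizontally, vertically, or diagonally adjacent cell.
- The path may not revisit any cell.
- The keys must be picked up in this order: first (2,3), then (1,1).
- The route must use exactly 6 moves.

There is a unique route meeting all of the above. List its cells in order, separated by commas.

The waypoints must appear in the order (2,3), (1,1), with no cell reused.
Route from (2,2): right 1 to (2,3), down-left 1 to (3,2), up-left 1 to (2,1), up 1 to (1,1), right 2 to (1,3) — 6 moves in all.
Check: order respected ((2,3) at step 1, (1,1) at step 4); 6 moves as required.

(2,2), (2,3), (3,2), (2,1), (1,1), (1,2), (1,3)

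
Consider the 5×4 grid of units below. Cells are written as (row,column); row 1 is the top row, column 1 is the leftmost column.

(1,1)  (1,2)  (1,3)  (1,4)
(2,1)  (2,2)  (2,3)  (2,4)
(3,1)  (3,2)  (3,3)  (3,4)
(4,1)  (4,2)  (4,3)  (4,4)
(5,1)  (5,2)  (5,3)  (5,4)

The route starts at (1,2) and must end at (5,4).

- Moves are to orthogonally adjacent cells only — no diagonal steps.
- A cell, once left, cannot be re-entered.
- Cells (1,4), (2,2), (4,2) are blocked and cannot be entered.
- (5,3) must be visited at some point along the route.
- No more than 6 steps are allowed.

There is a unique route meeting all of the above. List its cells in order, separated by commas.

(1,2), (1,3), (2,3), (3,3), (4,3), (5,3), (5,4)

Any route must reach (5,3) and still end at (5,4) within 6 moves, so the order of the required stops is forced.
Route from (1,2): right 1 to (1,3), down 4 to (5,3), right 1 to (5,4) — 6 moves in all.
Check: all required cells visited; 6 ≤ 6 moves.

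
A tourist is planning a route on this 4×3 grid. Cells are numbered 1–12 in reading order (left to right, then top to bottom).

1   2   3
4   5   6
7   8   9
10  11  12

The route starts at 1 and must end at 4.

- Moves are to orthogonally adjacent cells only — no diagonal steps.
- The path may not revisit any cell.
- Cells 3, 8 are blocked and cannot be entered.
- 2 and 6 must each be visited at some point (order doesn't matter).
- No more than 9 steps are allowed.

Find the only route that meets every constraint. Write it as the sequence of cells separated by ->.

1 -> 2 -> 5 -> 6 -> 9 -> 12 -> 11 -> 10 -> 7 -> 4

The 9-move cap with required stops at 2, 6 leaves no slack for detours.
Route from 1: right to 2, down to 5, right to 6, 2× down (reaching 12), 2× left (reaching 10), 2× up (reaching 4) — 9 moves in all.
Check: all required cells visited; 9 ≤ 9 moves.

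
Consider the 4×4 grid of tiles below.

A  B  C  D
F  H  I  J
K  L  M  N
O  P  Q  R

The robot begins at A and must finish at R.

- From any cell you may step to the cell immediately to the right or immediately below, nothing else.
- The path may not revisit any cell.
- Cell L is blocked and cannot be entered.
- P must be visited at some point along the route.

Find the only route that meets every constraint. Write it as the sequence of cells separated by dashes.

Moves only go right or down, so the column and row indices never decrease.
Route from A: down 3 to O, right 3 to R — 6 moves in all.
Check: all required cells visited.

A - F - K - O - P - Q - R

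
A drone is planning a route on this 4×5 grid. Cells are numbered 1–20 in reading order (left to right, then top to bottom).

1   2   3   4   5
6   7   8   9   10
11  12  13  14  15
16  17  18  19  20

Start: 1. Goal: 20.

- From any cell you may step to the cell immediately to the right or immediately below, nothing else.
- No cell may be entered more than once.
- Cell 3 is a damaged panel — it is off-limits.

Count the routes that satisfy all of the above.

25

A right/down-only route from 1 to 20 makes exactly 3 down-moves and 4 right-moves in some order.
With no other constraints that would be C(7,3) = 35 routes.
Subtract routes through each blocked cell (inclusion–exclusion for overlaps): − through 3: 10 → 25.
That gives 25 routes.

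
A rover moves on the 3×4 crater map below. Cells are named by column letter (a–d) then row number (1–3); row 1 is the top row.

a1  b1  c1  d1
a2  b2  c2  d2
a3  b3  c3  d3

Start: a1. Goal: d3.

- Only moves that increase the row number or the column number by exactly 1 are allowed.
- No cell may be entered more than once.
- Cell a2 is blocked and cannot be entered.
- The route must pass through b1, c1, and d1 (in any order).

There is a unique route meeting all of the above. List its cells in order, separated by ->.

a1 -> b1 -> c1 -> d1 -> d2 -> d3

Moves only go right or down, so the column and row indices never decrease.
Route from a1: 3× right (reaching d1), 2× down (reaching d3) — 5 moves in all.
Check: all required cells visited.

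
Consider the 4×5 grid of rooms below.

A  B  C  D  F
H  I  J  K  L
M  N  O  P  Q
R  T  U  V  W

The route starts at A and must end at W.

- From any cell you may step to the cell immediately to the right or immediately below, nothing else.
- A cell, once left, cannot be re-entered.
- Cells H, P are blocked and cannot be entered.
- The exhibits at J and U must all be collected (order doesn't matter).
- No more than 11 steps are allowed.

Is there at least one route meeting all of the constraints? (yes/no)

One route that works: A → B → I → J → O → U → V → W.

yes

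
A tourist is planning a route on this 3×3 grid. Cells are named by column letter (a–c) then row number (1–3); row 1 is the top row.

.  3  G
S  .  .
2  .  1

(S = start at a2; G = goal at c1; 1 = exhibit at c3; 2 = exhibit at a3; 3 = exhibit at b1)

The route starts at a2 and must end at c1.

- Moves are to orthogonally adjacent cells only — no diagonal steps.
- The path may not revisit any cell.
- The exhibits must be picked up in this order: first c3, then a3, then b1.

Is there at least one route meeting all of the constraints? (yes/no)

no

Ignoring the required order, 1 revisit-free route from a2 to c1 passes through all of c3, a3, and b1; the waypoint orders that occur are a3 → c3 → b1 (1) — never c3 → a3 → b1.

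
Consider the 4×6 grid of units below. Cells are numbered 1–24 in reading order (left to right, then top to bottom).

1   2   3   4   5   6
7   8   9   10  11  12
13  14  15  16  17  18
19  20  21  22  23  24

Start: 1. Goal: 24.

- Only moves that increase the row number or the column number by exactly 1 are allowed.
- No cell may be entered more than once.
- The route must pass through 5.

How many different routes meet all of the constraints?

A right/down-only route from 1 to 24 makes exactly 3 down-moves and 5 right-moves in some order.
With no other constraints that would be C(8,3) = 56 routes.
Split at 5 and multiply the segment counts: 1→5: 1; 5→24: 4; product = 4.
That gives 4 routes.

4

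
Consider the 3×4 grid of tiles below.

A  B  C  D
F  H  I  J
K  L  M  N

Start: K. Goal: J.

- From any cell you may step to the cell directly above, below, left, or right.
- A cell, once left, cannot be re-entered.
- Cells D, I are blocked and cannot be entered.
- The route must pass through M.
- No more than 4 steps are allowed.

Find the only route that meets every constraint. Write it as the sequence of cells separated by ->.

K -> L -> M -> N -> J

The 4-move cap with required stops at M leaves no slack for detours.
Route from K: right 3 to N, up 1 to J — 4 moves in all.
Check: all required cells visited; 4 ≤ 4 moves.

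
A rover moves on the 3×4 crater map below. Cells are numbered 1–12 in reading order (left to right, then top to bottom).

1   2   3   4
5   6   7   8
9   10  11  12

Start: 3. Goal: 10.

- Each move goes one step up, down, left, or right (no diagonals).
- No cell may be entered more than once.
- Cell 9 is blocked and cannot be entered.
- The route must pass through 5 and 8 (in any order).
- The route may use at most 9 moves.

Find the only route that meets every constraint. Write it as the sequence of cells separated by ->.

3 -> 2 -> 1 -> 5 -> 6 -> 7 -> 8 -> 12 -> 11 -> 10

The 9-move cap with required stops at 5, 8 leaves no slack for detours.
Route from 3: 2× left (reaching 1), down to 5, 3× right (reaching 8), down to 12, 2× left (reaching 10) — 9 moves in all.
Check: all required cells visited; 9 ≤ 9 moves.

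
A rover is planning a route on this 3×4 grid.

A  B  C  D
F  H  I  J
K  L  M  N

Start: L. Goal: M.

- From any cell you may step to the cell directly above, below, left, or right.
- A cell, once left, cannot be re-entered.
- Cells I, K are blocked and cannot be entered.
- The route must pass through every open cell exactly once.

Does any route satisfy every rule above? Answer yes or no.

yes

One route that works: L → H → F → A → B → C → D → J → N → M.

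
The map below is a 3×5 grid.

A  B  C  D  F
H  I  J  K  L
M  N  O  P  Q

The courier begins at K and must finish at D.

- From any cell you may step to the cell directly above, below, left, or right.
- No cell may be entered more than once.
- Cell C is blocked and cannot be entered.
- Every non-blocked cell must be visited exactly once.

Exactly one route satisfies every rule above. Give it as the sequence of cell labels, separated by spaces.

Need to visit all 14 open cells exactly once, starting at K and ending at D.
Cell A has only two open neighbours (H and B), so the path must pass straight through it: one of those is the cell it's entered from and the other is where it exits.
Route from K: left 2 to I, up 1 to B, left 1 to A, down 2 to M, right 4 to Q, up 2 to F, left 1 to D — 13 moves in all.
Check: all 14 open cells covered.

K J I B A H M N O P Q L F D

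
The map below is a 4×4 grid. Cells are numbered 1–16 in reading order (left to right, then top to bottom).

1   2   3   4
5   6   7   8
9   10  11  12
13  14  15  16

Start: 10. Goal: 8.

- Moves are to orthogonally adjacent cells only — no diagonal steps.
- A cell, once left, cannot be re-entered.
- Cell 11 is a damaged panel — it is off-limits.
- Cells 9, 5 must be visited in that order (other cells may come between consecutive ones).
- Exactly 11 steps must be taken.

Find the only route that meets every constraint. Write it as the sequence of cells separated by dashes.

The waypoints must appear in the order 9, 5, with no cell reused.
Route from 10: down to 14, left to 13, 3× up (reaching 1), right to 2, down to 6, right to 7, up to 3, right to 4, down to 8 — 11 moves in all.
Check: order respected (9 at step 3, 5 at step 4); 11 moves as required.

10 - 14 - 13 - 9 - 5 - 1 - 2 - 6 - 7 - 3 - 4 - 8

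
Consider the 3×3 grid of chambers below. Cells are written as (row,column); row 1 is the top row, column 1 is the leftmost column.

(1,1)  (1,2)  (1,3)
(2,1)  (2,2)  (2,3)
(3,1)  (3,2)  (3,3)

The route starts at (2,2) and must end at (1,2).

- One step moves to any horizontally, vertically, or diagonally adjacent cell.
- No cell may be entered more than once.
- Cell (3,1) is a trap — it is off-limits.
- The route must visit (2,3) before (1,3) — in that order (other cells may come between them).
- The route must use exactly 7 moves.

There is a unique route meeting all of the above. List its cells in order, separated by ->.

(2,2) -> (1,1) -> (2,1) -> (3,2) -> (3,3) -> (2,3) -> (1,3) -> (1,2)

The waypoints must appear in the order (2,3), (1,3), with no cell reused.
Route from (2,2): up-left 1 to (1,1), down 1 to (2,1), down-right 1 to (3,2), right 1 to (3,3), up 2 to (1,3), left 1 to (1,2) — 7 moves in all.
Check: order respected ((2,3) at step 5, (1,3) at step 6); 7 moves as required.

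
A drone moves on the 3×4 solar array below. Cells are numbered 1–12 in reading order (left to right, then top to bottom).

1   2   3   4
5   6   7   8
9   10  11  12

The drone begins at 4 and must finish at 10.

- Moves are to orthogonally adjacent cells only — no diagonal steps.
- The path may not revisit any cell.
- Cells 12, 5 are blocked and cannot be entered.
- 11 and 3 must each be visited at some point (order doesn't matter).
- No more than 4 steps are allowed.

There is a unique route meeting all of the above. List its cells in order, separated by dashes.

The budget equals the shortest possible length, so every move has to be on a shortest route through the required cells.
Route from 4: left to 3, 2× down (reaching 11), left to 10 — 4 moves in all.
Check: all required cells visited; 4 ≤ 4 moves.

4 - 3 - 7 - 11 - 10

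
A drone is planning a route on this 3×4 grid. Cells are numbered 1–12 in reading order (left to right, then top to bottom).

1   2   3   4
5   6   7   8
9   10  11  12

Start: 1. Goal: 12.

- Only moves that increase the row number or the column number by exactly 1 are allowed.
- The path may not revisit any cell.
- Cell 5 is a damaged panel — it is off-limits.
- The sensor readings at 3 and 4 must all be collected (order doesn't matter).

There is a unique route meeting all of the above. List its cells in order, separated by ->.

1 -> 2 -> 3 -> 4 -> 8 -> 12

Moves only go right or down, so the column and row indices never decrease.
Route from 1: 3× right (reaching 4), 2× down (reaching 12) — 5 moves in all.
Check: all required cells visited.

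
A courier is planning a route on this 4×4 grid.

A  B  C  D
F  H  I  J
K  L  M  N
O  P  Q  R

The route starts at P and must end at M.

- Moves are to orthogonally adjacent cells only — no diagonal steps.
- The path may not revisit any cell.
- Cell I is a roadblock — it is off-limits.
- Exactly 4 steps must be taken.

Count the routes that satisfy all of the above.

Need simple routes of exactly 4 moves from P to M (Manhattan distance 2, so 1 moves are spent on a detour and 1 undoing it).
Enumerating: P O K L M | P Q R N M.
That gives 2 routes.

2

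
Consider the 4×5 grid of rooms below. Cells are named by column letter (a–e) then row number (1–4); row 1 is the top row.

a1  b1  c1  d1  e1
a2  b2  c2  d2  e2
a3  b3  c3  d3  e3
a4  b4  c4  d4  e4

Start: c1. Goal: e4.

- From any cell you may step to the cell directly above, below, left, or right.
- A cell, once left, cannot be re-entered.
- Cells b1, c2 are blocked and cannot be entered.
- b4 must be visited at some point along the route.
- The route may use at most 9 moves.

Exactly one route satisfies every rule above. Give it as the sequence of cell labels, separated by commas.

c1, d1, d2, d3, c3, b3, b4, c4, d4, e4

Any route must reach b4 and still end at e4 within 9 moves, so the order of the required stops is forced.
Route from c1: right to d1, 2× down (reaching d3), 2× left (reaching b3), down to b4, 3× right (reaching e4) — 9 moves in all.
Check: all required cells visited; 9 ≤ 9 moves.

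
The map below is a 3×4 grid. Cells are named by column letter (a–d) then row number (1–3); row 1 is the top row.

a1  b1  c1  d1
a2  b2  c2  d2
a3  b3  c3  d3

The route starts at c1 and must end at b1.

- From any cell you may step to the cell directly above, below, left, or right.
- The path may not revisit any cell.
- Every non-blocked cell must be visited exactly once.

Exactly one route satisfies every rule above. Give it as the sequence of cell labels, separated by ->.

c1 -> d1 -> d2 -> d3 -> c3 -> c2 -> b2 -> b3 -> a3 -> a2 -> a1 -> b1

Need to visit all 12 open cells exactly once, starting at c1 and ending at b1.
Route from c1: right to d1, 2× down (reaching d3), left to c3, up to c2, left to b2, down to b3, left to a3, 2× up (reaching a1), right to b1 — 11 moves in all.
Check: all 12 open cells covered.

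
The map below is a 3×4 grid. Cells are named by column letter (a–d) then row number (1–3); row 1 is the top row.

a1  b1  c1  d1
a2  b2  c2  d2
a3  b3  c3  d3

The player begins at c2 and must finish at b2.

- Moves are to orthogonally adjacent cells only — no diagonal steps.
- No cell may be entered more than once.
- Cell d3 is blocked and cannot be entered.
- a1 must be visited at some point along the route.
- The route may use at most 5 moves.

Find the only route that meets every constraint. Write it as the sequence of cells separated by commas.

The budget equals the shortest possible length, so every move has to be on a shortest route through the required cells.
Route from c2: up 1 to c1, left 2 to a1, down 1 to a2, right 1 to b2 — 5 moves in all.
Check: all required cells visited; 5 ≤ 5 moves.

c2, c1, b1, a1, a2, b2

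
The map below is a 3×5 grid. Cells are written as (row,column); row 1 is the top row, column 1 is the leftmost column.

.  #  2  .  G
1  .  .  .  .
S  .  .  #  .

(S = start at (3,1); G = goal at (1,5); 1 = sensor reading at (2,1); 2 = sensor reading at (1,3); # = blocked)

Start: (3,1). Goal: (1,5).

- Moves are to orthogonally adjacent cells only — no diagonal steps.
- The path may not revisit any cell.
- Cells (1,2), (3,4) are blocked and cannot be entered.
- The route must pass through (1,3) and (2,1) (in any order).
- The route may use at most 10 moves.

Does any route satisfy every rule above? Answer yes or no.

One route that works: (3,1) → (2,1) → (2,2) → (2,3) → (1,3) → (1,4) → (1,5).

yes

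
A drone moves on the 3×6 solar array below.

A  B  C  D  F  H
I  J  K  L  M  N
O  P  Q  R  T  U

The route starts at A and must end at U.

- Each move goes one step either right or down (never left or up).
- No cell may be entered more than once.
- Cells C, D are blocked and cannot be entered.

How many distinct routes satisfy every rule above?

A right/down-only route from A to U makes exactly 2 down-moves and 5 right-moves in some order.
With no other constraints that would be C(7,2) = 21 routes.
Subtract routes through each blocked cell (inclusion–exclusion for overlaps): − through C: 10 − through D: 6 + through C&D: 6 → 11.
That gives 11 routes.

11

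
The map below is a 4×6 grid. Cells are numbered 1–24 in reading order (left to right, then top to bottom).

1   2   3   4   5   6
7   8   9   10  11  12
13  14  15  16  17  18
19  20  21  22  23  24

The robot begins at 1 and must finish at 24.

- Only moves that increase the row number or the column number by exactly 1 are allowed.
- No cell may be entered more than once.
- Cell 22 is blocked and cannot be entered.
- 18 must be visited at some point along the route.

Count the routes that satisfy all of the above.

A right/down-only route from 1 to 24 makes exactly 3 down-moves and 5 right-moves in some order.
With no other constraints that would be C(8,3) = 56 routes.
Split at 18 and multiply the segment counts (each segment already excludes blocked cells): 1→18: 21; 18→24: 1; product = 21.
That gives 21 routes.

21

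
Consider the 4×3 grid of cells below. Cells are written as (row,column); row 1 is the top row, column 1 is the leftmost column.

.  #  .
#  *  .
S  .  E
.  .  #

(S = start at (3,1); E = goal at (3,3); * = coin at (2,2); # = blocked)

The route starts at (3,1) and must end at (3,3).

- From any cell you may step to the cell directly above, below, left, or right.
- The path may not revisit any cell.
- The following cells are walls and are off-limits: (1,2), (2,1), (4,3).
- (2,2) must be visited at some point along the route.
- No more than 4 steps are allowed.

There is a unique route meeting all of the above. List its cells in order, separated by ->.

(3,1) -> (3,2) -> (2,2) -> (2,3) -> (3,3)

The budget equals the shortest possible length, so every move has to be on a shortest route through the required cells.
Route from (3,1): right 1 to (3,2), up 1 to (2,2), right 1 to (2,3), down 1 to (3,3) — 4 moves in all.
Check: all required cells visited; 4 ≤ 4 moves.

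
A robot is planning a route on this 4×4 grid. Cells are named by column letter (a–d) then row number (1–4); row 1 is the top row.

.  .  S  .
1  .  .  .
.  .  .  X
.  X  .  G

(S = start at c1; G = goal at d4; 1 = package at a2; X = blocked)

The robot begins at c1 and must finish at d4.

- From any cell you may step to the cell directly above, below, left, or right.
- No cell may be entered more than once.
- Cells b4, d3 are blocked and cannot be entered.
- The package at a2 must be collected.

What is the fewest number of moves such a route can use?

8

Any route passes through a2 somewhere between c1 and d4. Summing Manhattan distances along the two legs (c1 → a2 → d4) gives a lower bound of 3 + 5 = 8 moves.
A route of 8 moves achieves this: c1 → c2 → b2 → a2 → a3 → b3 → c3 → c4 → d4.
Since 8 matches the lower bound, it is optimal.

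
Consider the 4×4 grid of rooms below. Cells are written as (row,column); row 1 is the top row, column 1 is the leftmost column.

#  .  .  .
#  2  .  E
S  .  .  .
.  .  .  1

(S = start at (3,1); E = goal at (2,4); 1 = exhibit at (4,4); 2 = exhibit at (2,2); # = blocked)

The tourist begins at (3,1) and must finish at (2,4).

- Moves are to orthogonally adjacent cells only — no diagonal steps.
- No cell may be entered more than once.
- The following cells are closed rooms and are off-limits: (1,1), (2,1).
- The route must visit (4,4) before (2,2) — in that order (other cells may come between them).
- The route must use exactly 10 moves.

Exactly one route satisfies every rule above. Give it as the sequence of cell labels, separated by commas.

The waypoints must appear in the order (4,4), (2,2), with no cell reused.
Route from (3,1): down to (4,1), 3× right (reaching (4,4)), up to (3,4), 2× left (reaching (3,2)), up to (2,2), 2× right (reaching (2,4)) — 10 moves in all.
Check: order respected (1 at step 4, 2 at step 8); 10 moves as required.

(3,1), (4,1), (4,2), (4,3), (4,4), (3,4), (3,3), (3,2), (2,2), (2,3), (2,4)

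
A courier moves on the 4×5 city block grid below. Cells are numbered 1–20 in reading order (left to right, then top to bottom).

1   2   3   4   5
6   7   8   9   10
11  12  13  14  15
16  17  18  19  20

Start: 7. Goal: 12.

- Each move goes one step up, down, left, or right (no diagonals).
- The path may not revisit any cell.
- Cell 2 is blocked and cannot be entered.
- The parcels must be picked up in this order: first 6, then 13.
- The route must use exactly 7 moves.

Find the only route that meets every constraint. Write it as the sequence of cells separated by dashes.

The waypoints must appear in the order 6, 13, with no cell reused.
Route from 7: left to 6, 2× down (reaching 16), 2× right (reaching 18), up to 13, left to 12 — 7 moves in all.
Check: order respected (6 at step 1, 13 at step 6); 7 moves as required.

7 - 6 - 11 - 16 - 17 - 18 - 13 - 12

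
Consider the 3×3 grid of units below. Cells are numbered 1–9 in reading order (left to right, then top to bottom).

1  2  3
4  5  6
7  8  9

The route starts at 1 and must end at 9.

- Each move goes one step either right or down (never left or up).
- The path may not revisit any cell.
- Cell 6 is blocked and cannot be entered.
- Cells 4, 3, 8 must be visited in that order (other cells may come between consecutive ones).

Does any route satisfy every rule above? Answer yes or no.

no

3 lies above 4, so going from 4 to 3 would need an upward move — but moves only go right/down, so 4 cannot be visited before 3.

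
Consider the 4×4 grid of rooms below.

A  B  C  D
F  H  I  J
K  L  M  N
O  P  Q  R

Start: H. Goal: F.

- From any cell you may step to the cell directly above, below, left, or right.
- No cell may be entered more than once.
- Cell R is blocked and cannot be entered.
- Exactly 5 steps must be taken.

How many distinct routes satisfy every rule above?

3

Need simple routes of exactly 5 moves from H to F (Manhattan distance 1, so 2 moves are spent on a detour and 2 undoing it).
Enumerating: H L P O K F | H I C B A F | H I M L K F.
That gives 3 routes.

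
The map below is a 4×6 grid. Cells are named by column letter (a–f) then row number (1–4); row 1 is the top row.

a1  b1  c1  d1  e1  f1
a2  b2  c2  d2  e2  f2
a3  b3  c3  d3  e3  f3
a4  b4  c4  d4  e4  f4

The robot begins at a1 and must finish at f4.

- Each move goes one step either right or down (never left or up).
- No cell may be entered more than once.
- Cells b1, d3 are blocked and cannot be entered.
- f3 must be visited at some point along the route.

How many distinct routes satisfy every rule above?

A right/down-only route from a1 to f4 makes exactly 3 down-moves and 5 right-moves in some order.
With no other constraints that would be C(8,3) = 56 routes.
Split at f3 and multiply the segment counts (each segment already excludes blocked cells): a1→f3: 2; f3→f4: 1; product = 2.
That gives 2 routes.

2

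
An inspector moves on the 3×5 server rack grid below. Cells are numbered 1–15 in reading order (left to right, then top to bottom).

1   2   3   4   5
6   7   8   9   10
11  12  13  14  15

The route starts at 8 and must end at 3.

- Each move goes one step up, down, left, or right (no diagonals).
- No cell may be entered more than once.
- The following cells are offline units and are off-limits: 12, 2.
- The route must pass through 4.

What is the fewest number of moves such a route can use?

3

Any route passes through 4 somewhere between 8 and 3. Summing Manhattan distances along the two legs (8 → 4 → 3) gives a lower bound of 2 + 1 = 3 moves.
A route of 3 moves achieves this: 8 → 9 → 4 → 3.
Since 3 matches the lower bound, it is optimal.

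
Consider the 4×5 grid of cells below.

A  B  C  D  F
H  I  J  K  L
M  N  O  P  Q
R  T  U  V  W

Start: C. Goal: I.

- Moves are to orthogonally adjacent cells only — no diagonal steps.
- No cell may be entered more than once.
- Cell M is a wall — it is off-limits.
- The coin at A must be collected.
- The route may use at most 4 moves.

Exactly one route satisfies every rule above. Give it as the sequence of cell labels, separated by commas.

Any route must reach A and still end at I within 4 moves, so the order of the required stops is forced.
Route from C: 2× left (reaching A), down to H, right to I — 4 moves in all.
Check: all required cells visited; 4 ≤ 4 moves.

C, B, A, H, I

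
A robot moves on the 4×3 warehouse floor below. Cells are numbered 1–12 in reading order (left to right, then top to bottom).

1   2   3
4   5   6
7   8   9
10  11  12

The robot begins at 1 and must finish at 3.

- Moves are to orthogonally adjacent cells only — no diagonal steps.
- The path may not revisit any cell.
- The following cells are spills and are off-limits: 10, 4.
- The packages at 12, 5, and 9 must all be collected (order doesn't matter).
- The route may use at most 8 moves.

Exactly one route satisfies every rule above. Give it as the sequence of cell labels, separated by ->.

1 -> 2 -> 5 -> 8 -> 11 -> 12 -> 9 -> 6 -> 3

The 8-move cap with required stops at 12, 5, 9 leaves no slack for detours.
Route from 1: right 1 to 2, down 3 to 11, right 1 to 12, up 3 to 3 — 8 moves in all.
Check: all required cells visited; 8 ≤ 8 moves.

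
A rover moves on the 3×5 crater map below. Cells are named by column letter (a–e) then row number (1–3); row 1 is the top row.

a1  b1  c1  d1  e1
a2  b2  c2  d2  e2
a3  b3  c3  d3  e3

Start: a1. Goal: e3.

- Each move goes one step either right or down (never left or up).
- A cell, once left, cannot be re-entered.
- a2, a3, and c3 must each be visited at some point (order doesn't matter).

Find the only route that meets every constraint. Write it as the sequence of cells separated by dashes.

a1 - a2 - a3 - b3 - c3 - d3 - e3

Moves only go right or down, so the column and row indices never decrease.
Route from a1: 2× down (reaching a3), 4× right (reaching e3) — 6 moves in all.
Check: all required cells visited.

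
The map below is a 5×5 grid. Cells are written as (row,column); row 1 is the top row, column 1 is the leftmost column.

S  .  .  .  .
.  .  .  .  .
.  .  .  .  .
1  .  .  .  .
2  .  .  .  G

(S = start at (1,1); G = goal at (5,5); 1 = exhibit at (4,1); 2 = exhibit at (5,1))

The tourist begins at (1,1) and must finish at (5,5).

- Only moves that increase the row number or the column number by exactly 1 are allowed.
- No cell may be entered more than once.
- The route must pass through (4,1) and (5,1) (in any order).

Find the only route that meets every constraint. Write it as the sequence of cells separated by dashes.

(1,1) - (2,1) - (3,1) - (4,1) - (5,1) - (5,2) - (5,3) - (5,4) - (5,5)

Moves only go right or down, so the column and row indices never decrease.
Route from (1,1): down 4 to (5,1), right 4 to (5,5) — 8 moves in all.
Check: all required cells visited.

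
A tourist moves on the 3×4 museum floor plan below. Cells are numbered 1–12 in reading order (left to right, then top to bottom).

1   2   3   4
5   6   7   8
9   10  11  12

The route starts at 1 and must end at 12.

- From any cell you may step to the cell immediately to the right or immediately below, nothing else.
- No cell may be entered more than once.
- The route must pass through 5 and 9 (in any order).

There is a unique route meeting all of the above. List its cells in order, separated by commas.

1, 5, 9, 10, 11, 12

Moves only go right or down, so the column and row indices never decrease.
Route from 1: down 2 to 9, right 3 to 12 — 5 moves in all.
Check: all required cells visited.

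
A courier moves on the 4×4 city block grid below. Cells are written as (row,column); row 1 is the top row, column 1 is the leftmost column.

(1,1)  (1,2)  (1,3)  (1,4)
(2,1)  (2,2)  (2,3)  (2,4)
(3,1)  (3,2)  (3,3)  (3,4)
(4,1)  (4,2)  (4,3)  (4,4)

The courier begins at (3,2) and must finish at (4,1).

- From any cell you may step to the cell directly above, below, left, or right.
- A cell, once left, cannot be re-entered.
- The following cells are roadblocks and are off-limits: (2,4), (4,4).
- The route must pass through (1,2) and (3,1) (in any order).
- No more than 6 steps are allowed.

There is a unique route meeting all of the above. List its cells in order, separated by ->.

The budget equals the shortest possible length, so every move has to be on a shortest route through the required cells.
Route from (3,2): up 2 to (1,2), left 1 to (1,1), down 3 to (4,1) — 6 moves in all.
Check: all required cells visited; 6 ≤ 6 moves.

(3,2) -> (2,2) -> (1,2) -> (1,1) -> (2,1) -> (3,1) -> (4,1)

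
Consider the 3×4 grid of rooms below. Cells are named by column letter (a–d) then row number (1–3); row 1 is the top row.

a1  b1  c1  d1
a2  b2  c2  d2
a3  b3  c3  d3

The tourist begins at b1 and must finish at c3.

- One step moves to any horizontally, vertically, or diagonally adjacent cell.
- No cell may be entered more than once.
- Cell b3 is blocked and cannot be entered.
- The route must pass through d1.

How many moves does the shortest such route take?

4

Any route passes through d1 somewhere between b1 and c3. Summing Chebyshev distances along the two legs (b1 → d1 → c3) gives a lower bound of 2 + 2 = 4 moves.
A route of 4 moves achieves this: b1 → c1 → d1 → c2 → c3.
Since 4 matches the lower bound, it is optimal.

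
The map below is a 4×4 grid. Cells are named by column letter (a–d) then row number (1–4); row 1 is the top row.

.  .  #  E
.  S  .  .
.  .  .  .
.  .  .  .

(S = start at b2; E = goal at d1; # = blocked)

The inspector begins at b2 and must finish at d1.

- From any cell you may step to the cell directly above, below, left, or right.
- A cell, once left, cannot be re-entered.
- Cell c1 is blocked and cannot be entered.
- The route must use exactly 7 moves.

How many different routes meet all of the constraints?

Need simple routes of exactly 7 moves from b2 to d1 (Manhattan distance 3, so 2 moves are spent on a detour and 2 undoing it).
Enumerating: b2 b3 b4 c4 c3 c2 d2 d1 | b2 b3 b4 c4 c3 d3 d2 d1 | b2 b3 b4 c4 d4 d3 d2 d1 | b2 b3 c3 c4 d4 d3 d2 d1 | b2 a2 a3 b3 c3 c2 d2 d1 | b2 a2 a3 b3 c3 d3 d2 d1 | b2 c2 c3 c4 d4 d3 d2 d1.
That gives 7 routes.

7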